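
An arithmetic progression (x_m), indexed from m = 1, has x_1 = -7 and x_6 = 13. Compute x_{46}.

Common difference d = (13 - (-7)) / (6 - 1) = 4.
x_m = -7 + (m - 1)·4.
x_{46} = -7 + 45·4 = 173.

173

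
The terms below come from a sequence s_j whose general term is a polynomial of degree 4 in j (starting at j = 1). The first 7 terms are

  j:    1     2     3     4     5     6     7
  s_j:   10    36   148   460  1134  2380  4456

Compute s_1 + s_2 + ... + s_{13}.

1st diffs: 26, 112, 312, 674, 1246, 2076.
2nd diffs: 86, 200, 362, 572, 830.
3rd diffs: 114, 162, 210, 258.
4th diffs: 48, 48, 48 (constant).
Newton forward-difference form: s_j = 10 + 26·C(j-1,1) + 86·C(j-1,2) + 114·C(j-1,3) + 48·C(j-1,4).
Continuing: …, 7668, 12370, 18964, 27900, …, s_{13} = 54838.
Summing j = 1..13 (13 terms) gives 170040.

170040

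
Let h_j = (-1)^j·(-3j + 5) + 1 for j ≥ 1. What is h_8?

-18

(-1)^8 = 1; -3j + 5 at j=8 is -19; so h_8 = -18.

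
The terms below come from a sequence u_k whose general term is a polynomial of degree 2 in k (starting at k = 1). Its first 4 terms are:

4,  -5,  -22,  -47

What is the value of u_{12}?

-535

1st diffs: -9, -17, -25.
2nd diffs: -8, -8 (constant).
So u_k = -4k^2 + 3k + 5.
Evaluating at k = 12 gives u_{12} = -535.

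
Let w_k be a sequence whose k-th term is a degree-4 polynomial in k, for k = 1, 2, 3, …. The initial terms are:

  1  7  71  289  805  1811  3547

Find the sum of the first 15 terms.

1st diffs: 6, 64, 218, 516, 1006, 1736.
2nd diffs: 58, 154, 298, 490, 730.
3rd diffs: 96, 144, 192, 240.
4th diffs: 48, 48, 48 (constant).
So w_k = 2k^4 - 4k^3 + 3k^2 - 5k + 5.
Continuing: …, 6301, 10409, 16255, 24271, …, w_{15} = 88355.
Summing k = 1..15 (15 terms) gives 302219.

302219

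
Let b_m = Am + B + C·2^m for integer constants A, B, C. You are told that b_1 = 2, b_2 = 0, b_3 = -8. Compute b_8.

-732

Plug in m = 1, 2, 3: A + B + 2C = 2; 2A + B + 4C = 0; 3A + B + 8C = -8.
Subtracting the first from the second: A + 2C = -2.
Subtracting the second from the third: A + 4C = -8.
Solving: C = -3, A = 4, then B = 4.
Therefore b_8 = 32 + 4 + (-3)·256 = -732.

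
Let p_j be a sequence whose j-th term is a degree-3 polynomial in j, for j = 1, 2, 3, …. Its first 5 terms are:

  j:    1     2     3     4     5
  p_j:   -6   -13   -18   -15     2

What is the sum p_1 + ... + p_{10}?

1125

1st diffs: -7, -5, 3, 17.
2nd diffs: 2, 8, 14.
3rd diffs: 6, 6 (constant).
So p_j = j^3 - 5j^2 + j - 3.
Continuing: …, 39, 102, 197, 330, …, p_{10} = 507.
Summing j = 1..10 (10 terms) gives 1125.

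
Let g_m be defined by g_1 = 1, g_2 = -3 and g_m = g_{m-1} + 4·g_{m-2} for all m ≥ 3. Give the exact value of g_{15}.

-181999

Compute successive terms:
g_3 = 1; g_4 = -11; g_5 = -7; …; g_{12} = -11051; g_{13} = -27559; g_{14} = -71763; g_{15} = -181999.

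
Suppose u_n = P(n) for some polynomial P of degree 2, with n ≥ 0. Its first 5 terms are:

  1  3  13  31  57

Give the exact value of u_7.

183

1st diffs: 2, 10, 18, 26.
2nd diffs: 8, 8, 8 (constant).
So u_n = 4n^2 - 2n + 1.
Evaluating at n = 7 gives u_7 = 183.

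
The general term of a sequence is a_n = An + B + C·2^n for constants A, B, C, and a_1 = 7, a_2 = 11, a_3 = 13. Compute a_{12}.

Write the equations: A + B + 2C = 7; 2A + B + 4C = 11; 3A + B + 8C = 13.
Subtracting the first from the second: A + 2C = 4.
Subtracting the second from the third: A + 4C = 2.
Solving: C = -1, A = 6, then B = 3.
Hence a_{12} = 6·12 + 3 + (-1)·4096 = -4021.

-4021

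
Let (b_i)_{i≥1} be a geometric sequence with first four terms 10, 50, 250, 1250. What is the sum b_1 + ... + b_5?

Common ratio r = 5.
b_i = 10·5^(i-1).
S = 10·(5^5 - 1)/(5 - 1) = 10·(3125 - 1)/(4) = 7810.

7810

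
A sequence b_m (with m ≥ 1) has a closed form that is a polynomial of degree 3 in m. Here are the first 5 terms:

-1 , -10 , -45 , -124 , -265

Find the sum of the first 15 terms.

1st diffs: -9, -35, -79, -141.
2nd diffs: -26, -44, -62.
3rd diffs: -18, -18 (constant).
Newton forward-difference form: b_m = -1 + (-9)·C(m-1,1) + (-26)·C(m-1,2) + (-18)·C(m-1,3).
Continuing: …, -486, -805, -1240, -1809, …, b_{15} = -9045.
Summing m = 1..15 (15 terms) gives -37360.

-37360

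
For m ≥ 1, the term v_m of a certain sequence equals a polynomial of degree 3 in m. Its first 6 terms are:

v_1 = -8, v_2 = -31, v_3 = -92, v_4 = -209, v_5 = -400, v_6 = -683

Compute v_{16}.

1st diffs: -23, -61, -117, -191, -283.
2nd diffs: -38, -56, -74, -92.
3rd diffs: -18, -18, -18 (constant).
So v_m = -3m^3 - m^2 + m - 5.
Evaluating at m = 16 gives v_{16} = -12533.

-12533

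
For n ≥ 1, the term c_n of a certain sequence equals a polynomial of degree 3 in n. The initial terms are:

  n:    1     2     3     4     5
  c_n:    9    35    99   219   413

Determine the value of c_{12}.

1st diffs: 26, 64, 120, 194.
2nd diffs: 38, 56, 74.
3rd diffs: 18, 18 (constant).
So c_n = 3n^3 + n^2 + 2n + 3.
Evaluating at n = 12 gives c_{12} = 5355.

5355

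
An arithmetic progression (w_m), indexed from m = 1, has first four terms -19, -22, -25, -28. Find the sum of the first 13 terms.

Common difference d = -3.
w_m = -19 + (m - 1)·(-3).
w_{13} = -55; S = 13·(-19 + (-55))/2 = -481.

-481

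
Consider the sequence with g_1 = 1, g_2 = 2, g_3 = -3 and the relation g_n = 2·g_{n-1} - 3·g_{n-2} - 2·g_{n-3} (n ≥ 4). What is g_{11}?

g_4 = -14, g_5 = -23, g_6 = 2, g_7 = 101, g_8 = 242, g_9 = 177, g_{10} = -574, g_{11} = -2163.

-2163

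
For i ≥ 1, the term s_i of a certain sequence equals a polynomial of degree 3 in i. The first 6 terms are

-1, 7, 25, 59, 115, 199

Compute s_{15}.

1st diffs: 8, 18, 34, 56, 84.
2nd diffs: 10, 16, 22, 28.
3rd diffs: 6, 6, 6 (constant).
So s_i = i^3 - i^2 + 4i - 5.
Evaluating at i = 15 gives s_{15} = 3205.

3205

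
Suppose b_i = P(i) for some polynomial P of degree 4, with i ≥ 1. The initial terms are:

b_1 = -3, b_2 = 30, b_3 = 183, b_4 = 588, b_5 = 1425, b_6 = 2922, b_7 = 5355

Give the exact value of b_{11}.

31647

1st diffs: 33, 153, 405, 837, 1497, 2433.
2nd diffs: 120, 252, 432, 660, 936.
3rd diffs: 132, 180, 228, 276.
4th diffs: 48, 48, 48 (constant).
Newton forward-difference form: b_i = -3 + 33·C(i-1,1) + 120·C(i-1,2) + 132·C(i-1,3) + 48·C(i-1,4).
At i = 11: i-1 = 10, so b_{11} = -3 + 330 + 5400 + 15840 + 10080 = 31647.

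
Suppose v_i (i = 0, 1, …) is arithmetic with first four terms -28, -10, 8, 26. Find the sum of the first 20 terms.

2860

Common difference d = 18.
v_i = -28 + (i - 0)·18.
v_{19} = 314; S = 20·(-28 + 314)/2 = 2860.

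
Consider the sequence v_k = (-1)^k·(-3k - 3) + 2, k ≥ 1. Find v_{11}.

(-1)^11 = -1; -3k - 3 at k=11 is -36; so v_{11} = 38.

38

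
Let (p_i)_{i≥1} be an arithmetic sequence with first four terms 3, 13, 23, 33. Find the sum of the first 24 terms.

2832

Common difference d = 10.
p_i = 3 + (i - 1)·10.
p_{24} = 233; S = 24·(3 + 233)/2 = 2832.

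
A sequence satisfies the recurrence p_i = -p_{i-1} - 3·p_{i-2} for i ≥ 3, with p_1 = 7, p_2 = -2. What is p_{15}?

10421

Iterate the recurrence:
p_3 = -19; p_4 = 25; p_5 = 32; …; p_{12} = 145; p_{13} = -4993; p_{14} = 4558; p_{15} = 10421.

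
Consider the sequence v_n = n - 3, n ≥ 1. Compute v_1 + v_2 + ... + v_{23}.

207

Over n = 1..23: Σn = 276.
Total = (1)·276 + (-3)·23 = 207.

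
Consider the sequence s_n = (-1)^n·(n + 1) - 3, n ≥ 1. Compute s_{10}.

8

(-1)^10 = 1; n + 1 at n=10 is 11; so s_{10} = 8.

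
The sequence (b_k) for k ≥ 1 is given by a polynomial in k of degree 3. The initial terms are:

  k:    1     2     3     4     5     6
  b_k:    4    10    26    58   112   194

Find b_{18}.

5546

1st diffs: 6, 16, 32, 54, 82.
2nd diffs: 10, 16, 22, 28.
3rd diffs: 6, 6, 6 (constant).
So b_k = k^3 - k^2 + 2k + 2.
Evaluating at k = 18 gives b_{18} = 5546.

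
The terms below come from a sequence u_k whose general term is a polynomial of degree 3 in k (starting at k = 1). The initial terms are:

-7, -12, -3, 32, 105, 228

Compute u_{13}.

1st diffs: -5, 9, 35, 73, 123.
2nd diffs: 14, 26, 38, 50.
3rd diffs: 12, 12, 12 (constant).
Newton forward-difference form: u_k = -7 + (-5)·C(k-1,1) + 14·C(k-1,2) + 12·C(k-1,3).
At k = 13: k-1 = 12, so u_{13} = -7 - 60 + 924 + 2640 = 3497.

3497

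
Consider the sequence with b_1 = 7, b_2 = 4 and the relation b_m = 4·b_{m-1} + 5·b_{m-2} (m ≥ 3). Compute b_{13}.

447591151

b_3 = 51;  b_4 = 224;  b_5 = 1151;  …;  b_{10} = 3580724;  b_{11} = 17903651;  b_{12} = 89518224;  b_{13} = 447591151.
(Characteristic roots are 5 and -1.)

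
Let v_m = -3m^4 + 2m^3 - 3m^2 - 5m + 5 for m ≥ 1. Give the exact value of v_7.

-6694

v_7 = -3·7^4 + 2·7^3 - 3·7^2 - 5·7 + 5 = -6694.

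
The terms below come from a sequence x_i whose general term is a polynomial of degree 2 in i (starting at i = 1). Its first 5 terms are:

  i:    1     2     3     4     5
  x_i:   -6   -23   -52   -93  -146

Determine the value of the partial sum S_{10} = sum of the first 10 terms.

-2265

1st diffs: -17, -29, -41, -53.
2nd diffs: -12, -12, -12 (constant).
So x_i = -6i^2 + i - 1.
Continuing: …, -211, -288, -377, -478, …, x_{10} = -591.
Summing i = 1..10 (10 terms) gives -2265.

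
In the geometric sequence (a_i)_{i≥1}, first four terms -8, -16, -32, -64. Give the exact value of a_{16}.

-262144

Common ratio r = 2.
a_i = (-8)·2^(i-1).
a_{16} = (-8)·2^15 = -262144.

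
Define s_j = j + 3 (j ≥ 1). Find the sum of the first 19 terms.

Over j = 1..19: Σj = 190.
Total = (1)·190 + (3)·19 = 247.

247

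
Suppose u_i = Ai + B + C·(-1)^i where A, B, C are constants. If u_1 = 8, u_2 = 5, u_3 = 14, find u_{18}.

Plug in i = 1, 2, 3: A + B - C = 8; 2A + B + C = 5; 3A + B - C = 14.
Subtracting the first from the second: A + 2C = -3.
Subtracting the second from the third: A - 2C = 9.
Solving: C = -3, A = 3, then B = 2.
Therefore u_{18} = 54 + 2 + (-3)·1 = 53.

53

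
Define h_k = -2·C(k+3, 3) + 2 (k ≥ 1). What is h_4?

-68

C(7, 3) = 35, so h_4 = -68.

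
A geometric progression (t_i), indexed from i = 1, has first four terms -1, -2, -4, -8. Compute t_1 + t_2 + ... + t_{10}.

-1023

Common ratio r = 2.
t_i = (-1)·2^(i-1).
S = (-1)·(2^10 - 1)/(2 - 1) = (-1)·(1024 - 1)/(1) = -1023.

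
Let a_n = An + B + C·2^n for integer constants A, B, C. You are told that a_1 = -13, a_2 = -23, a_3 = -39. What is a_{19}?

-1572943

At n = 1, 2, 3: A + B + 2C = -13; 2A + B + 4C = -23; 3A + B + 8C = -39.
Subtracting the first from the second: A + 2C = -10.
Subtracting the second from the third: A + 4C = -16.
Solving: C = -3, A = -4, then B = -3.
Hence a_{19} = -4·19 + (-3) + (-3)·524288 = -1572943.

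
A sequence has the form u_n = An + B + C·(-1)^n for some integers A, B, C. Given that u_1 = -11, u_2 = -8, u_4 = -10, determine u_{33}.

-43

At n = 1, 2, 4: A + B - C = -11; 2A + B + C = -8; 4A + B + C = -10.
Subtracting the first from the second: A + 2C = 3.
Subtracting the second from the third: 2A = -2.
Solving: C = 2, A = -1, then B = -8.
Hence u_{33} = -1·33 + (-8) + 2·(-1) = -43.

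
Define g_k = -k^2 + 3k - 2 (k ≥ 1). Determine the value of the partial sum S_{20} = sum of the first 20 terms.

-2280

Over k = 1..20: Σk = 210, Σk² = 2870.
Total = (-1)·2870 + (3)·210 + (-2)·20 = -2280.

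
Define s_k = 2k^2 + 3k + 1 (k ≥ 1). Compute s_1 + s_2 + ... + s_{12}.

1546

Over k = 1..12: Σk = 78, Σk² = 650.
Total = (2)·650 + (3)·78 + (1)·12 = 1546.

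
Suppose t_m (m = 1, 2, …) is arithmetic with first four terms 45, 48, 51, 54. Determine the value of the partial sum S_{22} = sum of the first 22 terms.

1683

Common difference d = 3.
t_m = 45 + (m - 1)·3.
t_{22} = 108; S = 22·(45 + 108)/2 = 1683.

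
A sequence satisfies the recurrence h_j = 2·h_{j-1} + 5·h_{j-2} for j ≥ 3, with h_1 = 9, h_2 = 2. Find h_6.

1462

Compute successive terms:
h_3 = 49, h_4 = 108, h_5 = 461, h_6 = 1462.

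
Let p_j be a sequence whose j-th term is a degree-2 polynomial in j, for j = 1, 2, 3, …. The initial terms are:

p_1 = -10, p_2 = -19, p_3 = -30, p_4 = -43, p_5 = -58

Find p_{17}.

1st diffs: -9, -11, -13, -15.
2nd diffs: -2, -2, -2 (constant).
So p_j = -j^2 - 6j - 3.
Evaluating at j = 17 gives p_{17} = -394.

-394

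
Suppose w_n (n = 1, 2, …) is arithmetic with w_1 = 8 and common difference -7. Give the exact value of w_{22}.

w_n = 8 + (n - 1)·(-7).
w_{22} = 8 + 21·(-7) = -139.

-139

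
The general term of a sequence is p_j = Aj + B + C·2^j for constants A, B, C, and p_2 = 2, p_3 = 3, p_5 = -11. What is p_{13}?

At j = 2, 3, 5: 2A + B + 4C = 2; 3A + B + 8C = 3; 5A + B + 32C = -11.
Subtracting the first from the second: A + 4C = 1.
Subtracting the second from the third: 2A + 24C = -14.
Solving: C = -1, A = 5, then B = -4.
Hence p_{13} = 5·13 + (-4) + (-1)·8192 = -8131.

-8131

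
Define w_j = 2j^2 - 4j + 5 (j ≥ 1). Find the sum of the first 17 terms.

3043

Over j = 1..17: Σj = 153, Σj² = 1785.
Total = (2)·1785 + (-4)·153 + (5)·17 = 3043.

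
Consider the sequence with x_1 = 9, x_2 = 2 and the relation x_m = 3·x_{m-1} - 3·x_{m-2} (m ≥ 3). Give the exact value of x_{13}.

6561

Step forward from the initial values:
x_3 = -21;  x_4 = -69;  x_5 = -144;  …;  x_{10} = 1863;  x_{11} = 3888;  x_{12} = 6075;  x_{13} = 6561.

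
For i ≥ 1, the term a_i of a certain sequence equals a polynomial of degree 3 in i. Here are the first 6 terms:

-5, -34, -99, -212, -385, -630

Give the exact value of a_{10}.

1st diffs: -29, -65, -113, -173, -245.
2nd diffs: -36, -48, -60, -72.
3rd diffs: -12, -12, -12 (constant).
Newton forward-difference form: a_i = -5 + (-29)·C(i-1,1) + (-36)·C(i-1,2) + (-12)·C(i-1,3).
At i = 10: i-1 = 9, so a_{10} = -5 - 261 - 1296 - 1008 = -2570.

-2570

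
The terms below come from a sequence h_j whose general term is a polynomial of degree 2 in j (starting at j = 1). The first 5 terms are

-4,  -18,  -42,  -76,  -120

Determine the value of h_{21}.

-2184

1st diffs: -14, -24, -34, -44.
2nd diffs: -10, -10, -10 (constant).
Newton forward-difference form: h_j = -4 + (-14)·C(j-1,1) + (-10)·C(j-1,2).
At j = 21: j-1 = 20, so h_{21} = -4 - 280 - 1900 = -2184.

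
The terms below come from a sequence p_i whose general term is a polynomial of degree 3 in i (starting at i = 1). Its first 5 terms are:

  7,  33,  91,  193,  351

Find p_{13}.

5071

1st diffs: 26, 58, 102, 158.
2nd diffs: 32, 44, 56.
3rd diffs: 12, 12 (constant).
Newton forward-difference form: p_i = 7 + 26·C(i-1,1) + 32·C(i-1,2) + 12·C(i-1,3).
At i = 13: i-1 = 12, so p_{13} = 7 + 312 + 2112 + 2640 = 5071.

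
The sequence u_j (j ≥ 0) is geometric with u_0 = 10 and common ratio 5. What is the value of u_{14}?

61035156250

u_j = 10·5^(j-0).
u_{14} = 10·5^14 = 61035156250.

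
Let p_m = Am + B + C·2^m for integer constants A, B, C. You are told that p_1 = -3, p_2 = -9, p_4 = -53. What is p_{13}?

-32739

At m = 1, 2, 4: A + B + 2C = -3; 2A + B + 4C = -9; 4A + B + 16C = -53.
Subtracting the first from the second: A + 2C = -6.
Subtracting the second from the third: 2A + 12C = -44.
Solving: C = -4, A = 2, then B = 3.
Hence p_{13} = 2·13 + 3 + (-4)·8192 = -32739.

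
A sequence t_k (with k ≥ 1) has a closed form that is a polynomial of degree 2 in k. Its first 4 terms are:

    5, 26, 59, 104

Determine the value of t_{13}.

1st diffs: 21, 33, 45.
2nd diffs: 12, 12 (constant).
Newton forward-difference form: t_k = 5 + 21·C(k-1,1) + 12·C(k-1,2).
At k = 13: k-1 = 12, so t_{13} = 5 + 252 + 792 = 1049.

1049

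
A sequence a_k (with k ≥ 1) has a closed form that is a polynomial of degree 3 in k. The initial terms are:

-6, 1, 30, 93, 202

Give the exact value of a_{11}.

1st diffs: 7, 29, 63, 109.
2nd diffs: 22, 34, 46.
3rd diffs: 12, 12 (constant).
Newton forward-difference form: a_k = -6 + 7·C(k-1,1) + 22·C(k-1,2) + 12·C(k-1,3).
At k = 11: k-1 = 10, so a_{11} = -6 + 70 + 990 + 1440 = 2494.

2494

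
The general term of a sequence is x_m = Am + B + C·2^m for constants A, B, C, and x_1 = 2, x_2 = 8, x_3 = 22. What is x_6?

Plug in m = 1, 2, 3: A + B + 2C = 2; 2A + B + 4C = 8; 3A + B + 8C = 22.
Subtracting the first from the second: A + 2C = 6.
Subtracting the second from the third: A + 4C = 14.
Solving: C = 4, A = -2, then B = -4.
Hence x_6 = -2·6 + (-4) + 4·64 = 240.

240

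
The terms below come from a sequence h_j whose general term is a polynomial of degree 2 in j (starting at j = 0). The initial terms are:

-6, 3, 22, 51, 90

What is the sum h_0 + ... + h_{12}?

1st diffs: 9, 19, 29, 39.
2nd diffs: 10, 10, 10 (constant).
Newton forward-difference form: h_j = -6 + 9·C(j,1) + 10·C(j,2).
Continuing: …, 139, 198, 267, 346, …, h_{12} = 762.
Summing j = 0..12 (13 terms) gives 3484.

3484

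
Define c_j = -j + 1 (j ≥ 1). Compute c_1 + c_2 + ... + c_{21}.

-210

Over j = 1..21: Σj = 231.
Total = (-1)·231 + (1)·21 = -210.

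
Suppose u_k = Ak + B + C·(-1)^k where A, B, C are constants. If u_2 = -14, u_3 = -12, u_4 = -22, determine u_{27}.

Write the equations: 2A + B + C = -14; 3A + B - C = -12; 4A + B + C = -22.
Subtracting the first from the second: A - 2C = 2.
Subtracting the second from the third: A + 2C = -10.
Solving: C = -3, A = -4, then B = -3.
Hence u_{27} = -4·27 + (-3) + (-3)·(-1) = -108.

-108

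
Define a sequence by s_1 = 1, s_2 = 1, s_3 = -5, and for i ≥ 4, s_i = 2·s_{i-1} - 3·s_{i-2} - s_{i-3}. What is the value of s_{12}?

s_4 = -14;  s_5 = -14;  s_6 = 19;  s_7 = 94;  s_8 = 145;  s_9 = -11;  s_{10} = -551;  s_{11} = -1214;  s_{12} = -764.

-764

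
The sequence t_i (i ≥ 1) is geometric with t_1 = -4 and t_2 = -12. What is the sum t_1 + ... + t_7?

-4372

Common ratio r = 3.
t_i = (-4)·3^(i-1).
S = (-4)·(3^7 - 1)/(3 - 1) = (-4)·(2187 - 1)/(2) = -4372.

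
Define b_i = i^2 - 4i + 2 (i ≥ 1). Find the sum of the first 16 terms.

Over i = 1..16: Σi = 136, Σi² = 1496.
Total = (1)·1496 + (-4)·136 + (2)·16 = 984.

984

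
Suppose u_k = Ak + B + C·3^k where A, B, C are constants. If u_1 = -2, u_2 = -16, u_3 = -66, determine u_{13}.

-4782914

Plug in k = 1, 2, 3: A + B + 3C = -2; 2A + B + 9C = -16; 3A + B + 27C = -66.
Subtracting the first from the second: A + 6C = -14.
Subtracting the second from the third: A + 18C = -50.
Solving: C = -3, A = 4, then B = 3.
Hence u_{13} = 4·13 + 3 + (-3)·1594323 = -4782914.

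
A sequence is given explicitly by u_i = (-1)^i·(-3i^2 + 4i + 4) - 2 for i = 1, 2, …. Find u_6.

(-1)^6 = 1; -3i^2 + 4i + 4 at i=6 is -80; so u_6 = -82.

-82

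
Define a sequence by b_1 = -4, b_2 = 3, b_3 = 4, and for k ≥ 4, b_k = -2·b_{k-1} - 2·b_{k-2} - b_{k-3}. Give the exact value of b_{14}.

3

Applying the relation repeatedly:
b_4 = -10  b_5 = 9  b_6 = -2  …  b_{11} = 9  b_{12} = -2  b_{13} = -4  b_{14} = 3.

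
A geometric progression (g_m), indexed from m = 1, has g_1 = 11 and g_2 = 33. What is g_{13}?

5845851

Common ratio r = 3.
g_m = 11·3^(m-1).
g_{13} = 11·3^12 = 5845851.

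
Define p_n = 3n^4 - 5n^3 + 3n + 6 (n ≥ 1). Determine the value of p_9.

p_9 = 3·9^4 - 5·9^3 + 3·9 + 6 = 16071.

16071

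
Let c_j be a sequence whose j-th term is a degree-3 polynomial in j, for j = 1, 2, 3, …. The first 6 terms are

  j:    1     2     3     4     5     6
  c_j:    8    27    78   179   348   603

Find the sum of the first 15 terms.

41245

1st diffs: 19, 51, 101, 169, 255.
2nd diffs: 32, 50, 68, 86.
3rd diffs: 18, 18, 18 (constant).
Newton forward-difference form: c_j = 8 + 19·C(j-1,1) + 32·C(j-1,2) + 18·C(j-1,3).
Continuing: …, 962, 1443, 2064, 2843, …, c_{15} = 9738.
Summing j = 1..15 (15 terms) gives 41245.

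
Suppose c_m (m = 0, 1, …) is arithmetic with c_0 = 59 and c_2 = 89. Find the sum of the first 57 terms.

Common difference d = (89 - 59) / (2 - 0) = 15.
c_m = 59 + (m - 0)·15.
c_{56} = 899; S = 57·(59 + 899)/2 = 27303.

27303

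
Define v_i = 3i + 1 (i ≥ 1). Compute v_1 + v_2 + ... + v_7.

Over i = 1..7: Σi = 28.
Total = (3)·28 + (1)·7 = 91.

91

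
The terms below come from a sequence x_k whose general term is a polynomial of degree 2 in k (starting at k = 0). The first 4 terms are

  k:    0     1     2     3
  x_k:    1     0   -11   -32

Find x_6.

1st diffs: -1, -11, -21.
2nd diffs: -10, -10 (constant).
So x_k = -5k^2 + 4k + 1.
Evaluating at k = 6 gives x_6 = -155.

-155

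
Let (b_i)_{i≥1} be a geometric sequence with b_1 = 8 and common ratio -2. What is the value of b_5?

b_i = 8·(-2)^(i-1).
b_5 = 8·(-2)^4 = 128.

128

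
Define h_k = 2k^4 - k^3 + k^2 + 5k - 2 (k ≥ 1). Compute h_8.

7782

h_8 = 2·8^4 - 1·8^3 + 1·8^2 + 5·8 - 2 = 7782.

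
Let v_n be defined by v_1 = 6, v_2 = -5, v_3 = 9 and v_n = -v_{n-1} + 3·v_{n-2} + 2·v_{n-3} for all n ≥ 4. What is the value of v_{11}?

v_4 = -12;  v_5 = 29;  v_6 = -47;  v_7 = 110;  v_8 = -193;  v_9 = 429;  v_{10} = -788;  v_{11} = 1689.

1689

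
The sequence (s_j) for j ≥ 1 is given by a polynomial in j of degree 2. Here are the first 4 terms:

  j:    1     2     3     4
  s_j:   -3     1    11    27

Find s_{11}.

307

1st diffs: 4, 10, 16.
2nd diffs: 6, 6 (constant).
Newton forward-difference form: s_j = -3 + 4·C(j-1,1) + 6·C(j-1,2).
At j = 11: j-1 = 10, so s_{11} = -3 + 40 + 270 = 307.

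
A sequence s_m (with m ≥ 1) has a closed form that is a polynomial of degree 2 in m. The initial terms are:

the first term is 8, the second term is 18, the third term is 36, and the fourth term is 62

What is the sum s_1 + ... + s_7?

1st diffs: 10, 18, 26.
2nd diffs: 8, 8 (constant).
Newton forward-difference form: s_m = 8 + 10·C(m-1,1) + 8·C(m-1,2).
Continuing: 96, 138, 188.
Summing m = 1..7 (7 terms) gives 546.

546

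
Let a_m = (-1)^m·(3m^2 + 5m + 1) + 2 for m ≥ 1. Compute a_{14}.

661

(-1)^14 = 1; 3m^2 + 5m + 1 at m=14 is 659; so a_{14} = 661.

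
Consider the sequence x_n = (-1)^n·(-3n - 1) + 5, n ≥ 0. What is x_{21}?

69

(-1)^21 = -1; -3n - 1 at n=21 is -64; so x_{21} = 69.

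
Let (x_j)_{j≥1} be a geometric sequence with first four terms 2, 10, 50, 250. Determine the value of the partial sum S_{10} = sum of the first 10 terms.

4882812

Common ratio r = 5.
x_j = 2·5^(j-1).
S = 2·(5^10 - 1)/(5 - 1) = 2·(9765625 - 1)/(4) = 4882812.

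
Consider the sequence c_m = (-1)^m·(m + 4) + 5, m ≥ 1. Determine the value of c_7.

-6

(-1)^7 = -1; m + 4 at m=7 is 11; so c_7 = -6.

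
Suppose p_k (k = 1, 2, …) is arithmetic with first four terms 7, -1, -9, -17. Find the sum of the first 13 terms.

-533

Common difference d = -8.
p_k = 7 + (k - 1)·(-8).
p_{13} = -89; S = 13·(7 + (-89))/2 = -533.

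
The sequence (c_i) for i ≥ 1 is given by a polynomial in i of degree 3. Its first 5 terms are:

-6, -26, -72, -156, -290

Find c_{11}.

-2816

1st diffs: -20, -46, -84, -134.
2nd diffs: -26, -38, -50.
3rd diffs: -12, -12 (constant).
So c_i = -2i^3 - i^2 - 3i.
Evaluating at i = 11 gives c_{11} = -2816.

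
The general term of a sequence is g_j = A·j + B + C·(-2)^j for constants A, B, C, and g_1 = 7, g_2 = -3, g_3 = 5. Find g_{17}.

131013

Write the equations: A + B - 2C = 7; 2A + B + 4C = -3; 3A + B - 8C = 5.
Subtracting the first from the second: A + 6C = -10.
Subtracting the second from the third: A - 12C = 8.
Solving: C = -1, A = -4, then B = 9.
So g_j = -4·j + 9 + (-1)·(-2)^j; at j=17 this is 131013.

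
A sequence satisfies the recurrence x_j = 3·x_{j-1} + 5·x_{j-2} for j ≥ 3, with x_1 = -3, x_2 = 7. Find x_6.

Compute successive terms:
x_3 = 6, x_4 = 53, x_5 = 189, x_6 = 832.

832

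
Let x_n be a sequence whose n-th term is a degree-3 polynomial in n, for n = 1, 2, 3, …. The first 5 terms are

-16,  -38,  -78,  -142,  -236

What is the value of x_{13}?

-2788

1st diffs: -22, -40, -64, -94.
2nd diffs: -18, -24, -30.
3rd diffs: -6, -6 (constant).
Newton forward-difference form: x_n = -16 + (-22)·C(n-1,1) + (-18)·C(n-1,2) + (-6)·C(n-1,3).
At n = 13: n-1 = 12, so x_{13} = -16 - 264 - 1188 - 1320 = -2788.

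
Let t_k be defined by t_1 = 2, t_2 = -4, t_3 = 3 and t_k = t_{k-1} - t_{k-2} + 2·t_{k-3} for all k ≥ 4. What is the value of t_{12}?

39

Compute successive terms:
t_4 = 11; t_5 = 0; t_6 = -5; t_7 = 17; t_8 = 22; t_9 = -5; t_{10} = 7; t_{11} = 56; t_{12} = 39.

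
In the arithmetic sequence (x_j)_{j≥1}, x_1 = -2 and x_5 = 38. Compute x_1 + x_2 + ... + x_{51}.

12648

Common difference d = (38 - (-2)) / (5 - 1) = 10.
x_j = -2 + (j - 1)·10.
x_{51} = 498; S = 51·(-2 + 498)/2 = 12648.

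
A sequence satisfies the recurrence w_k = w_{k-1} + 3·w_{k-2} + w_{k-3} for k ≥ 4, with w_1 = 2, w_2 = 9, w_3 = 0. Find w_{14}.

Compute successive terms:
w_4 = 29  w_5 = 38  w_6 = 125  …  w_{11} = 9432  w_{12} = 22805  w_{13} = 55022  w_{14} = 132869.

132869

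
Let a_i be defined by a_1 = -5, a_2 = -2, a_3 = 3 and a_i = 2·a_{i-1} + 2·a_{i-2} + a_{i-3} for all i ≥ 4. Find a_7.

-21

Iterate the recurrence:
a_4 = -3  a_5 = -2  a_6 = -7  a_7 = -21.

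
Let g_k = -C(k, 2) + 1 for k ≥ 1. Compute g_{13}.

C(13, 2) = 78, so g_{13} = -77.

-77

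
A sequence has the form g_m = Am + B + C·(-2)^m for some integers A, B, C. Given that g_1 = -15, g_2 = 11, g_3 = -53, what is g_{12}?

The three given values yield: A + B - 2C = -15; 2A + B + 4C = 11; 3A + B - 8C = -53.
Subtracting the first from the second: A + 6C = 26.
Subtracting the second from the third: A - 12C = -64.
Solving: C = 5, A = -4, then B = -1.
Therefore g_{12} = -48 + (-1) + 5·4096 = 20431.

20431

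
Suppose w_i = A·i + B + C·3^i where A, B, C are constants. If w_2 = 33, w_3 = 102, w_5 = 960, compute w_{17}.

516560604

Write the equations: 2A + B + 9C = 33; 3A + B + 27C = 102; 5A + B + 243C = 960.
Subtracting the first from the second: A + 18C = 69.
Subtracting the second from the third: 2A + 216C = 858.
Solving: C = 4, A = -3, then B = 3.
So w_i = -3·i + 3 + 4·3^i; at i=17 this is 516560604.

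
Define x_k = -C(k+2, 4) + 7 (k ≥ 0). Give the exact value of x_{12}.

C(14, 4) = 1001, so x_{12} = -994.

-994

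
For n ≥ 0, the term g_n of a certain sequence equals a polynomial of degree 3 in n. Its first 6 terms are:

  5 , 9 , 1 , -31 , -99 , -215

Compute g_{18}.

-11551

1st diffs: 4, -8, -32, -68, -116.
2nd diffs: -12, -24, -36, -48.
3rd diffs: -12, -12, -12 (constant).
Newton forward-difference form: g_n = 5 + 4·C(n,1) + (-12)·C(n,2) + (-12)·C(n,3).
At n = 18: n = 18, so g_{18} = 5 + 72 - 1836 - 9792 = -11551.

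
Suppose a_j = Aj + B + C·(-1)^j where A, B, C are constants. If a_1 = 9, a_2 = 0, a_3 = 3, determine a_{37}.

At j = 1, 2, 3: A + B - C = 9; 2A + B + C = 0; 3A + B - C = 3.
Subtracting the first from the second: A + 2C = -9.
Subtracting the second from the third: A - 2C = 3.
Solving: C = -3, A = -3, then B = 9.
Hence a_{37} = -3·37 + 9 + (-3)·(-1) = -99.

-99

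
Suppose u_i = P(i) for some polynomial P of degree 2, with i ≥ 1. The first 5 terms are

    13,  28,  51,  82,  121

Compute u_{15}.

1st diffs: 15, 23, 31, 39.
2nd diffs: 8, 8, 8 (constant).
Newton forward-difference form: u_i = 13 + 15·C(i-1,1) + 8·C(i-1,2).
At i = 15: i-1 = 14, so u_{15} = 13 + 210 + 728 = 951.

951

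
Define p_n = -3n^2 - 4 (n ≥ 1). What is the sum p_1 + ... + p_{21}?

-10017

Over n = 1..21: Σn = 231, Σn² = 3311.
Total = (-3)·3311 + (-4)·21 = -10017.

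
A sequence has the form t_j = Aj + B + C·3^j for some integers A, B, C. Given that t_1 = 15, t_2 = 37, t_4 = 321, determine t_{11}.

At j = 1, 2, 4: A + B + 3C = 15; 2A + B + 9C = 37; 4A + B + 81C = 321.
Subtracting the first from the second: A + 6C = 22.
Subtracting the second from the third: 2A + 72C = 284.
Solving: C = 4, A = -2, then B = 5.
Hence t_{11} = -2·11 + 5 + 4·177147 = 708571.

708571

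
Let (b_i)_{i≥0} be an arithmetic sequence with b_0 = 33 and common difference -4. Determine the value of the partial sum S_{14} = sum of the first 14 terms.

b_i = 33 + (i - 0)·(-4).
b_{13} = -19; S = 14·(33 + (-19))/2 = 98.

98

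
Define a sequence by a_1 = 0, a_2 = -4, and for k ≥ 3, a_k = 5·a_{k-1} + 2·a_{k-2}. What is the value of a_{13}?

a_3 = -20;  a_4 = -108;  a_5 = -580;  …;  a_{10} = -2595564;  a_{11} = -13944100;  a_{12} = -74911628;  a_{13} = -402446340.

-402446340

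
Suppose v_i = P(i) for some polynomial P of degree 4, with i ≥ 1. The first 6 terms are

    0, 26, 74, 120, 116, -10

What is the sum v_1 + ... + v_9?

1st diffs: 26, 48, 46, -4, -126.
2nd diffs: 22, -2, -50, -122.
3rd diffs: -24, -48, -72.
4th diffs: -24, -24 (constant).
Newton forward-difference form: v_i = 26·C(i-1,1) + 22·C(i-1,2) + (-24)·C(i-1,3) + (-24)·C(i-1,4).
Continuing: -354, -1036, -2200.
Summing i = 1..9 (9 terms) gives -3264.

-3264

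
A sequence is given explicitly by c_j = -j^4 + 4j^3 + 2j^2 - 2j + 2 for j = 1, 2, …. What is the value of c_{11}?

c_{11} = -1·11^4 + 4·11^3 + 2·11^2 - 2·11 + 2 = -9095.

-9095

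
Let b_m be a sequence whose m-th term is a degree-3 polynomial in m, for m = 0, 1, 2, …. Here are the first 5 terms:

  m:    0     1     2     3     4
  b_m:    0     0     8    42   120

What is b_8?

1232

1st diffs: 0, 8, 34, 78.
2nd diffs: 8, 26, 44.
3rd diffs: 18, 18 (constant).
Newton forward-difference form: b_m = 8·C(m,2) + 18·C(m,3).
At m = 8: m = 8, so b_8 = 224 + 1008 = 1232.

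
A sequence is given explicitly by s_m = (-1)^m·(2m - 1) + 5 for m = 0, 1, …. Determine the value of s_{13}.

(-1)^13 = -1; 2m - 1 at m=13 is 25; so s_{13} = -20.

-20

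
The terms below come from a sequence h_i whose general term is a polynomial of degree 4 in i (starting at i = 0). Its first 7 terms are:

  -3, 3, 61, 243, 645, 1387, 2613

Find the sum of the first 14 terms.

1st diffs: 6, 58, 182, 402, 742, 1226.
2nd diffs: 52, 124, 220, 340, 484.
3rd diffs: 72, 96, 120, 144.
4th diffs: 24, 24, 24 (constant).
Newton forward-difference form: h_i = -3 + 6·C(i,1) + 52·C(i,2) + 72·C(i,3) + 24·C(i,4).
Continuing: …, 4491, 7213, 10995, 16077, …, h_{13} = 41883.
Summing i = 0..13 (14 terms) gives 139552.

139552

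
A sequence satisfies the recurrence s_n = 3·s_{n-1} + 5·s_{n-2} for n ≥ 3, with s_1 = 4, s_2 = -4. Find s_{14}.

17690396

Applying the relation repeatedly:
s_3 = 8; s_4 = 4; s_5 = 52; …; s_{11} = 240068; s_{12} = 1006384; s_{13} = 4219492; s_{14} = 17690396.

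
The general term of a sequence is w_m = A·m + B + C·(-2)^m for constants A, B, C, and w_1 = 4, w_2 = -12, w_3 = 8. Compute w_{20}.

-2097228

At m = 1, 2, 3: A + B - 2C = 4; 2A + B + 4C = -12; 3A + B - 8C = 8.
Subtracting the first from the second: A + 6C = -16.
Subtracting the second from the third: A - 12C = 20.
Solving: C = -2, A = -4, then B = 4.
Hence w_{20} = -4·20 + 4 + (-2)·1048576 = -2097228.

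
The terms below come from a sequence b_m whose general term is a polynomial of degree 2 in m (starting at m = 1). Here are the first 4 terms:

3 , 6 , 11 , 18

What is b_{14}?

1st diffs: 3, 5, 7.
2nd diffs: 2, 2 (constant).
Newton forward-difference form: b_m = 3 + 3·C(m-1,1) + 2·C(m-1,2).
At m = 14: m-1 = 13, so b_{14} = 3 + 39 + 156 = 198.

198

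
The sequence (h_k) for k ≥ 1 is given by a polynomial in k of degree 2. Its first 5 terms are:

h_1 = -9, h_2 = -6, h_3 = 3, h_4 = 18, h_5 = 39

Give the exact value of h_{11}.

1st diffs: 3, 9, 15, 21.
2nd diffs: 6, 6, 6 (constant).
So h_k = 3k^2 - 6k - 6.
Evaluating at k = 11 gives h_{11} = 291.

291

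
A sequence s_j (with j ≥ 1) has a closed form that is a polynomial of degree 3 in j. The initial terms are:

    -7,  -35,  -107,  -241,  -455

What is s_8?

1st diffs: -28, -72, -134, -214.
2nd diffs: -44, -62, -80.
3rd diffs: -18, -18 (constant).
Newton forward-difference form: s_j = -7 + (-28)·C(j-1,1) + (-44)·C(j-1,2) + (-18)·C(j-1,3).
At j = 8: j-1 = 7, so s_8 = -7 - 196 - 924 - 630 = -1757.

-1757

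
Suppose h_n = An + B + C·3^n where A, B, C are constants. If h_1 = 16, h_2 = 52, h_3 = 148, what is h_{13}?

At n = 1, 2, 3: A + B + 3C = 16; 2A + B + 9C = 52; 3A + B + 27C = 148.
Subtracting the first from the second: A + 6C = 36.
Subtracting the second from the third: A + 18C = 96.
Solving: C = 5, A = 6, then B = -5.
So h_n = 6·n + (-5) + 5·3^n; at n=13 this is 7971688.

7971688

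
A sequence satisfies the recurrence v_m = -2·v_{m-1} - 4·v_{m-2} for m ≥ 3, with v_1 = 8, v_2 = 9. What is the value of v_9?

Compute successive terms:
v_3 = -50; v_4 = 64; v_5 = 72; v_6 = -400; v_7 = 512; v_8 = 576; v_9 = -3200.

-3200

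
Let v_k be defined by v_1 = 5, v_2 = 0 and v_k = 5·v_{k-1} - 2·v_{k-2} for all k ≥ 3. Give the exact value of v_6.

-1050

Applying the relation repeatedly:
v_3 = -10;  v_4 = -50;  v_5 = -230;  v_6 = -1050.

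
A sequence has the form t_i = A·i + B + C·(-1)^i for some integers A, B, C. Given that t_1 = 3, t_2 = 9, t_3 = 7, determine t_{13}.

Write the equations: A + B - C = 3; 2A + B + C = 9; 3A + B - C = 7.
Subtracting the first from the second: A + 2C = 6.
Subtracting the second from the third: A - 2C = -2.
Solving: C = 2, A = 2, then B = 3.
Therefore t_{13} = 26 + 3 + 2·(-1) = 27.

27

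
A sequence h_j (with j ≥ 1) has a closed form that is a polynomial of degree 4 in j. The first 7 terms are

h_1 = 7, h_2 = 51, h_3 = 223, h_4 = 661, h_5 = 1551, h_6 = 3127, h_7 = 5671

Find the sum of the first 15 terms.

395479

1st diffs: 44, 172, 438, 890, 1576, 2544.
2nd diffs: 128, 266, 452, 686, 968.
3rd diffs: 138, 186, 234, 282.
4th diffs: 48, 48, 48 (constant).
Newton forward-difference form: h_j = 7 + 44·C(j-1,1) + 128·C(j-1,2) + 138·C(j-1,3) + 48·C(j-1,4).
Continuing: …, 9513, 15031, 22651, 32847, …, h_{15} = 110551.
Summing j = 1..15 (15 terms) gives 395479.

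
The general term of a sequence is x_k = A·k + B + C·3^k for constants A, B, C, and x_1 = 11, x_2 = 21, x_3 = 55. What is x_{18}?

774840949

Write the equations: A + B + 3C = 11; 2A + B + 9C = 21; 3A + B + 27C = 55.
Subtracting the first from the second: A + 6C = 10.
Subtracting the second from the third: A + 18C = 34.
Solving: C = 2, A = -2, then B = 7.
Therefore x_{18} = -36 + 7 + 2·387420489 = 774840949.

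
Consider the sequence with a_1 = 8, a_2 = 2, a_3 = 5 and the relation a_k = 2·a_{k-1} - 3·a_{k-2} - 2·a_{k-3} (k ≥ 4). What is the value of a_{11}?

Applying the relation repeatedly:
a_4 = -12; a_5 = -43; a_6 = -60; a_7 = 33; a_8 = 332; a_9 = 685; a_{10} = 308; a_{11} = -2103.

-2103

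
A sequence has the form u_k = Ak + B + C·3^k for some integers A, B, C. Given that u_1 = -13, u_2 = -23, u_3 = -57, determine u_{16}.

Plug in k = 1, 2, 3: A + B + 3C = -13; 2A + B + 9C = -23; 3A + B + 27C = -57.
Subtracting the first from the second: A + 6C = -10.
Subtracting the second from the third: A + 18C = -34.
Solving: C = -2, A = 2, then B = -9.
Therefore u_{16} = 32 + (-9) + (-2)·43046721 = -86093419.

-86093419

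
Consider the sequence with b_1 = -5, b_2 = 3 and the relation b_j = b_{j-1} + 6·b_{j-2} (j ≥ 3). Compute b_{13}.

Compute successive terms:
b_3 = -27, b_4 = -9, b_5 = -171, …, b_{10} = -25713, b_{11} = -86355, b_{12} = -240633, b_{13} = -758763.
(Characteristic roots are 3 and -2.)

-758763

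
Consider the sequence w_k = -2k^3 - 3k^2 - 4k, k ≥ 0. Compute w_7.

-861

w_7 = -2·7^3 - 3·7^2 - 4·7 = -861.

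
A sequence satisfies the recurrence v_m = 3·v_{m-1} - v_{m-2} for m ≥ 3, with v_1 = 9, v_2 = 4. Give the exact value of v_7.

81

Step forward from the initial values:
v_3 = 3  v_4 = 5  v_5 = 12  v_6 = 31  v_7 = 81.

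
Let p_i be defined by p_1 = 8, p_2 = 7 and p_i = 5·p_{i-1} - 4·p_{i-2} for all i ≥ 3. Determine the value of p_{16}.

Applying the relation repeatedly:
p_3 = 3  p_4 = -13  p_5 = -77  …  p_{13} = -5592397  p_{14} = -22369613  p_{15} = -89478477  p_{16} = -357913933.
(Characteristic roots are 4 and 1.)

-357913933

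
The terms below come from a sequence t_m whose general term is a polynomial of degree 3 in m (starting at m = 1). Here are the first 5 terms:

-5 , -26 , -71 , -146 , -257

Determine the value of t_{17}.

1st diffs: -21, -45, -75, -111.
2nd diffs: -24, -30, -36.
3rd diffs: -6, -6 (constant).
Newton forward-difference form: t_m = -5 + (-21)·C(m-1,1) + (-24)·C(m-1,2) + (-6)·C(m-1,3).
At m = 17: m-1 = 16, so t_{17} = -5 - 336 - 2880 - 3360 = -6581.

-6581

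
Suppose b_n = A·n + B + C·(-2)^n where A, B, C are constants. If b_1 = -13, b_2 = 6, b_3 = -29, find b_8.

The three given values yield: A + B - 2C = -13; 2A + B + 4C = 6; 3A + B - 8C = -29.
Subtracting the first from the second: A + 6C = 19.
Subtracting the second from the third: A - 12C = -35.
Solving: C = 3, A = 1, then B = -8.
So b_n = 1·n + (-8) + 3·(-2)^n; at n=8 this is 768.

768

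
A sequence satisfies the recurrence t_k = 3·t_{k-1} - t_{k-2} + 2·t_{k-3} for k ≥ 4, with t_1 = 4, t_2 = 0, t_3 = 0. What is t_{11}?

12984

t_4 = 8; t_5 = 24; t_6 = 64; t_7 = 184; t_8 = 536; t_9 = 1552; t_{10} = 4488; t_{11} = 12984.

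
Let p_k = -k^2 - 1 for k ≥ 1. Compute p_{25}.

p_{25} = -1·25^2 - 1 = -626.

-626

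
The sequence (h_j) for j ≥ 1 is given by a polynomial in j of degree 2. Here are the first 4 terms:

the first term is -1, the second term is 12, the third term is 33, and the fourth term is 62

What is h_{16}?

1034

1st diffs: 13, 21, 29.
2nd diffs: 8, 8 (constant).
So h_j = 4j^2 + j - 6.
Evaluating at j = 16 gives h_{16} = 1034.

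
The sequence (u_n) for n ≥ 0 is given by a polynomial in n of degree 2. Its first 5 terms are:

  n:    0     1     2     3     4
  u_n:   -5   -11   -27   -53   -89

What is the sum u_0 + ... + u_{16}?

-7701

1st diffs: -6, -16, -26, -36.
2nd diffs: -10, -10, -10 (constant).
So u_n = -5n^2 - n - 5.
Continuing: …, -135, -191, -257, -333, …, u_{16} = -1301.
Summing n = 0..16 (17 terms) gives -7701.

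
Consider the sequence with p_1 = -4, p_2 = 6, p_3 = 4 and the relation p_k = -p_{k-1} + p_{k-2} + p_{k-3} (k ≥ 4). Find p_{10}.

-26

p_4 = -2  p_5 = 12  p_6 = -10  p_7 = 20  p_8 = -18  p_9 = 28  p_{10} = -26.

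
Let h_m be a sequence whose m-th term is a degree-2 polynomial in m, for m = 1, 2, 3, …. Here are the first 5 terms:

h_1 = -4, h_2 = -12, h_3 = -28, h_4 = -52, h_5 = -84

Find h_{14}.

-732

1st diffs: -8, -16, -24, -32.
2nd diffs: -8, -8, -8 (constant).
So h_m = -4m^2 + 4m - 4.
Evaluating at m = 14 gives h_{14} = -732.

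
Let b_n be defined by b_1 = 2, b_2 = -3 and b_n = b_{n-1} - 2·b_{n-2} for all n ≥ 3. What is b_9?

b_3 = -7;  b_4 = -1;  b_5 = 13;  b_6 = 15;  b_7 = -11;  b_8 = -41;  b_9 = -19.

-19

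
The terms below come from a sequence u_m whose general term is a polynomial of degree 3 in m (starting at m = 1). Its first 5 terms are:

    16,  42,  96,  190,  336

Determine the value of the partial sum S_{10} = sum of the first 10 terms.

7210

1st diffs: 26, 54, 94, 146.
2nd diffs: 28, 40, 52.
3rd diffs: 12, 12 (constant).
So u_m = 2m^3 + 2m^2 + 6m + 6.
Continuing: …, 546, 832, 1206, 1680, …, u_{10} = 2266.
Summing m = 1..10 (10 terms) gives 7210.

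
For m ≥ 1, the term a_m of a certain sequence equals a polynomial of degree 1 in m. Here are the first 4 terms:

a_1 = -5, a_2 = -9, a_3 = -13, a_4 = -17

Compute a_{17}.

-69

1st diffs: -4, -4, -4 (constant).
So a_m = -4m - 1.
Evaluating at m = 17 gives a_{17} = -69.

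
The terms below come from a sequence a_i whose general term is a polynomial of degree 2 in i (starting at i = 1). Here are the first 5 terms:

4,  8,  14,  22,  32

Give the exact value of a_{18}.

344

1st diffs: 4, 6, 8, 10.
2nd diffs: 2, 2, 2 (constant).
Newton forward-difference form: a_i = 4 + 4·C(i-1,1) + 2·C(i-1,2).
At i = 18: i-1 = 17, so a_{18} = 4 + 68 + 272 = 344.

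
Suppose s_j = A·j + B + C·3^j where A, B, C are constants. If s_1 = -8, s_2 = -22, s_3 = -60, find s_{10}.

The three given values yield: A + B + 3C = -8; 2A + B + 9C = -22; 3A + B + 27C = -60.
Subtracting the first from the second: A + 6C = -14.
Subtracting the second from the third: A + 18C = -38.
Solving: C = -2, A = -2, then B = 0.
Hence s_{10} = -2·10 + 0 + (-2)·59049 = -118118.

-118118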